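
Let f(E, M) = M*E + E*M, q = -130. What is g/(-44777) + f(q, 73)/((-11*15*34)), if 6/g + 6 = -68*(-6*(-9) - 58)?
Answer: 11303235535/3340946301 ≈ 3.3832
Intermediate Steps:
g = 3/133 (g = 6/(-6 - 68*(-6*(-9) - 58)) = 6/(-6 - 68*(54 - 58)) = 6/(-6 - 68*(-4)) = 6/(-6 + 272) = 6/266 = 6*(1/266) = 3/133 ≈ 0.022556)
f(E, M) = 2*E*M (f(E, M) = E*M + E*M = 2*E*M)
g/(-44777) + f(q, 73)/((-11*15*34)) = (3/133)/(-44777) + (2*(-130)*73)/((-11*15*34)) = (3/133)*(-1/44777) - 18980/((-165*34)) = -3/5955341 - 18980/(-5610) = -3/5955341 - 18980*(-1/5610) = -3/5955341 + 1898/561 = 11303235535/3340946301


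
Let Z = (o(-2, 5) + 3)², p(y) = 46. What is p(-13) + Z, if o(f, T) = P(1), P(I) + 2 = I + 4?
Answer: 82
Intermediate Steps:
P(I) = 2 + I (P(I) = -2 + (I + 4) = -2 + (4 + I) = 2 + I)
o(f, T) = 3 (o(f, T) = 2 + 1 = 3)
Z = 36 (Z = (3 + 3)² = 6² = 36)
p(-13) + Z = 46 + 36 = 82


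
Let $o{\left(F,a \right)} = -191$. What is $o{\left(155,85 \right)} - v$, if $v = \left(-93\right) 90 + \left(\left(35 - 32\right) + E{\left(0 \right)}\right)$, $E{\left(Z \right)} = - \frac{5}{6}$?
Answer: $\frac{49061}{6} \approx 8176.8$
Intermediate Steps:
$E{\left(Z \right)} = - \frac{5}{6}$ ($E{\left(Z \right)} = \left(-5\right) \frac{1}{6} = - \frac{5}{6}$)
$v = - \frac{50207}{6}$ ($v = \left(-93\right) 90 + \left(\left(35 - 32\right) - \frac{5}{6}\right) = -8370 + \left(3 - \frac{5}{6}\right) = -8370 + \frac{13}{6} = - \frac{50207}{6} \approx -8367.8$)
$o{\left(155,85 \right)} - v = -191 - - \frac{50207}{6} = -191 + \frac{50207}{6} = \frac{49061}{6}$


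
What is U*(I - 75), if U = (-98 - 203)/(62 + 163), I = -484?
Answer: 168259/225 ≈ 747.82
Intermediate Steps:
U = -301/225 ≈ -1.3378
U*(I - 75) = -301*(-484 - 75)/225 = -301/225*(-559) = 168259/225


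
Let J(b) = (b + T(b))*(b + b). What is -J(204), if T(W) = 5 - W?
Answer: -2040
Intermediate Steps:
J(b) = 10*b (J(b) = (b + (5 - b))*(b + b) = 5*(2*b) = 10*b)
-J(204) = -10*204 = -1*2040 = -2040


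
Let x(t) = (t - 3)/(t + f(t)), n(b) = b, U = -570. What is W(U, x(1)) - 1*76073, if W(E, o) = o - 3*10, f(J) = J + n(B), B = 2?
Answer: -152207/2 ≈ -76104.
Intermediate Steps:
f(J) = 2 + J (f(J) = J + 2 = 2 + J)
x(t) = (-3 + t)/(2 + 2*t) (x(t) = (t - 3)/(t + (2 + t)) = (-3 + t)/(2 + 2*t))
W(E, o) = -30 + o (W(E, o) = o - 30 = -30 + o)
W(U, x(1)) - 1*76073 = (-30 + (-3 + 1)/(2*(1 + 1))) - 1*76073 = (-30 + (1/2)*(-2)/2) - 76073 = (-30 + (1/2)*(1/2)*(-2)) - 76073 = (-30 - 1/2) - 76073 = -61/2 - 76073 = -152207/2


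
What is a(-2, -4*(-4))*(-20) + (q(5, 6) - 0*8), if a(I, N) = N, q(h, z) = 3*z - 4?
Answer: -306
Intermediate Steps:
q(h, z) = -4 + 3*z
a(-2, -4*(-4))*(-20) + (q(5, 6) - 0*8) = -4*(-4)*(-20) + ((-4 + 3*6) - 0*8) = 16*(-20) + ((-4 + 18) - 1*0) = -320 + (14 + 0) = -320 + 14 = -306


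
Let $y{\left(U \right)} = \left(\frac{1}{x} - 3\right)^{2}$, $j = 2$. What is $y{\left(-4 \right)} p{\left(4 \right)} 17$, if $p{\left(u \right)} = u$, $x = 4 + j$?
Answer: $\frac{4913}{9} \approx 545.89$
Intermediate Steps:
$x = 6$ ($x = 4 + 2 = 6$)
$y{\left(U \right)} = \frac{289}{36}$ ($y{\left(U \right)} = \left(\frac{1}{6} - 3\right)^{2} = \left(- \frac{17}{6}\right)^{2} = \frac{289}{36}$)
$y{\left(-4 \right)} p{\left(4 \right)} 17 = \frac{289}{36} \cdot 4 \cdot 17 = \frac{289}{9} \cdot 17 = \frac{4913}{9}$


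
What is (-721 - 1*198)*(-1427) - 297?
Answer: 1311116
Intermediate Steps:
(-721 - 1*198)*(-1427) - 297 = (-721 - 198)*(-1427) - 297 = -919*(-1427) - 297 = 1311413 - 297 = 1311116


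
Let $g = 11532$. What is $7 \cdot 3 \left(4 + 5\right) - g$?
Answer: $-11343$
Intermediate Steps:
$7 \cdot 3 \left(4 + 5\right) - g = 7 \cdot 3 \left(4 + 5\right) - 11532 = 21 \cdot 9 - 11532 = 189 - 11532 = -11343$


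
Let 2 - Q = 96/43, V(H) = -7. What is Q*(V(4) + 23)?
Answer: -160/43 ≈ -3.7209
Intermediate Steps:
Q = -10/43 (Q = 2 - 96/43 = -10/43 ≈ -0.23256)
Q*(V(4) + 23) = -10*(-7 + 23)/43 = -10/43*16 = -160/43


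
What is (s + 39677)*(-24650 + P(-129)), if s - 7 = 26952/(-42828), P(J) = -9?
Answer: -3492452937050/3569 ≈ -9.7855e+8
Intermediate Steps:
s = 22737/3569 (s = 7 + 26952/(-42828) = 7 + 26952*(-1/42828) = 7 - 2246/3569 = 22737/3569 ≈ 6.3707)
(s + 39677)*(-24650 + P(-129)) = (22737/3569 + 39677)*(-24650 - 9) = (141629950/3569)*(-24659) = -3492452937050/3569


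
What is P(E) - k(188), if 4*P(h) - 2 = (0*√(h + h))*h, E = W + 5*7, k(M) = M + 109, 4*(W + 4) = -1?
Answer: -593/2 ≈ -296.50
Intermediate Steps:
W = -17/4 (W = -4 + (¼)*(-1) = -4 - ¼ = -17/4 ≈ -4.2500)
k(M) = 109 + M
E = 123/4 (E = -17/4 + 5*7 = -17/4 + 35 = 123/4 ≈ 30.750)
P(h) = ½ (P(h) = ½ + ((0*√(h + h))*h)/4 = ½ + ((0*√(2*h))*h)/4 = ½ + ((0*(√2*√h))*h)/4 = ½ + (0*h)/4 = ½ + (¼)*0 = ½ + 0 = ½)
P(E) - k(188) = ½ - (109 + 188) = ½ - 1*297 = ½ - 297 = -593/2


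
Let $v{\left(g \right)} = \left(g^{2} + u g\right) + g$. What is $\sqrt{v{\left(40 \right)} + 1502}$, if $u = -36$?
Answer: $\sqrt{1702} \approx 41.255$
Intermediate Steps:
$v{\left(g \right)} = g^{2} - 35 g$ ($v{\left(g \right)} = \left(g^{2} - 36 g\right) + g = g^{2} - 35 g$)
$\sqrt{v{\left(40 \right)} + 1502} = \sqrt{40 \left(-35 + 40\right) + 1502} = \sqrt{40 \cdot 5 + 1502} = \sqrt{200 + 1502} = \sqrt{1702}$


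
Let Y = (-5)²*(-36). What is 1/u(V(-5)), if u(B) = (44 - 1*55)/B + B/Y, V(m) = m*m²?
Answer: 4500/1021 ≈ 4.4074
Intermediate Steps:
V(m) = m³
Y = -900 (Y = 25*(-36) = -900)
u(B) = -11/B - B/900 (u(B) = (44 - 1*55)/B + B/(-900) = (44 - 55)/B + B*(-1/900) = -11/B - B/900)
1/u(V(-5)) = 1/(-11/((-5)³) - 1/900*(-5)³) = 1/(-11/(-125) - 1/900*(-125)) = 1/(-11*(-1/125) + 5/36) = 1/(11/125 + 5/36) = 1/(1021/4500) = 4500/1021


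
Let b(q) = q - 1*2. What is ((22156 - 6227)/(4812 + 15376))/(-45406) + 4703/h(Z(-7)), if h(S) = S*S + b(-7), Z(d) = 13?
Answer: 538879020243/18333126560 ≈ 29.394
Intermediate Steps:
b(q) = -2 + q (b(q) = q - 2 = -2 + q)
h(S) = -9 + S**2 (h(S) = S*S + (-2 - 7) = S**2 - 9 = -9 + S**2)
((22156 - 6227)/(4812 + 15376))/(-45406) + 4703/h(Z(-7)) = ((22156 - 6227)/(4812 + 15376))/(-45406) + 4703/(-9 + 13**2) = (15929/20188)*(-1/45406) + 4703/(-9 + 169) = (15929*(1/20188))*(-1/45406) + 4703/160 = (15929/20188)*(-1/45406) + 4703*(1/160) = -15929/916656328 + 4703/160 = 538879020243/18333126560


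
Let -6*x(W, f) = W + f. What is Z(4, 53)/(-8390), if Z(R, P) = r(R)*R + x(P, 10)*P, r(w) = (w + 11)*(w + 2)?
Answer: 393/16780 ≈ 0.023421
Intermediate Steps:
x(W, f) = -W/6 - f/6 (x(W, f) = -(W + f)/6 = -W/6 - f/6)
r(w) = (2 + w)*(11 + w) (r(w) = (11 + w)*(2 + w) = (2 + w)*(11 + w))
Z(R, P) = P*(-5/3 - P/6) + R*(22 + R² + 13*R) (Z(R, P) = (22 + R² + 13*R)*R + (-P/6 - ⅙*10)*P = R*(22 + R² + 13*R) + (-P/6 - 5/3)*P = R*(22 + R² + 13*R) + (-5/3 - P/6)*P = R*(22 + R² + 13*R) + P*(-5/3 - P/6) = P*(-5/3 - P/6) + R*(22 + R² + 13*R))
Z(4, 53)/(-8390) = (4*(22 + 4² + 13*4) - ⅙*53*(10 + 53))/(-8390) = (4*(22 + 16 + 52) - ⅙*53*63)*(-1/8390) = (4*90 - 1113/2)*(-1/8390) = (360 - 1113/2)*(-1/8390) = -393/2*(-1/8390) = 393/16780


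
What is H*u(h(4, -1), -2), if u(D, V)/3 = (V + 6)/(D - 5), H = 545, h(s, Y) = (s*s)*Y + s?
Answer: -6540/17 ≈ -384.71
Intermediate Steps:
h(s, Y) = s + Y*s² (h(s, Y) = s²*Y + s = Y*s² + s = s + Y*s²)
u(D, V) = 3*(6 + V)/(-5 + D) (u(D, V) = 3*((V + 6)/(D - 5)) = 3*((6 + V)/(-5 + D)) = 3*(6 + V)/(-5 + D))
H*u(h(4, -1), -2) = 545*(3*(6 - 2)/(-5 + 4*(1 - 1*4))) = 545*(3*4/(-5 + 4*(1 - 4))) = 545*(3*4/(-5 + 4*(-3))) = 545*(3*4/(-5 - 12)) = 545*(3*4/(-17)) = 545*(3*(-1/17)*4) = 545*(-12/17) = -6540/17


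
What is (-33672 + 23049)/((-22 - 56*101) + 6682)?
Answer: -10623/1004 ≈ -10.581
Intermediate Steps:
(-33672 + 23049)/((-22 - 56*101) + 6682) = -10623/((-22 - 5656) + 6682) = -10623/(-5678 + 6682) = -10623/1004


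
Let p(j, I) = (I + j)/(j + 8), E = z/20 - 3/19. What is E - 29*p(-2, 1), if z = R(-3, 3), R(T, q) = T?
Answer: 5159/1140 ≈ 4.5254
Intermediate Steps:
z = -3
E = -117/380 (E = -3/20 - 3/19 = -117/380 ≈ -0.30789)
p(j, I) = (I + j)/(8 + j)
E - 29*p(-2, 1) = -117/380 - 29*(1 - 2)/(8 - 2) = -117/380 - 29*(-1)/6 = -117/380 - 29*(-1/6) = -117/380 + 29/6 = 5159/1140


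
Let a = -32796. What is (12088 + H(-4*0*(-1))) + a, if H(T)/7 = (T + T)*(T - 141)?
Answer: -20708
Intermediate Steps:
H(T) = 14*T*(-141 + T) (H(T) = 7*((T + T)*(T - 141)) = 7*((2*T)*(-141 + T)) = 7*(2*T*(-141 + T)) = 14*T*(-141 + T))
(12088 + H(-4*0*(-1))) + a = (12088 + 14*(-4*0*(-1))*(-141 - 4*0*(-1))) - 32796 = (12088 + 14*(0*(-1))*(-141 + 0*(-1))) - 32796 = (12088 + 14*0*(-141 + 0)) - 32796 = (12088 + 14*0*(-141)) - 32796 = (12088 + 0) - 32796 = 12088 - 32796 = -20708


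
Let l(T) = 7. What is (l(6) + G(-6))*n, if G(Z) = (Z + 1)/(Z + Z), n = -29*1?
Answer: -2581/12 ≈ -215.08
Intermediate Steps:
n = -29
G(Z) = (1 + Z)/(2*Z) (G(Z) = (1 + Z)/((2*Z)) = (1 + Z)*(1/(2*Z)) = (1 + Z)/(2*Z))
(l(6) + G(-6))*n = (7 + (1/2)*(1 - 6)/(-6))*(-29) = (7 + (1/2)*(-1/6)*(-5))*(-29) = (7 + 5/12)*(-29) = (89/12)*(-29) = -2581/12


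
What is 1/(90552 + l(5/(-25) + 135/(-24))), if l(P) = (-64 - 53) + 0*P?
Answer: 1/90435 ≈ 1.1058e-5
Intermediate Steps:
l(P) = -117 (l(P) = -117 + 0 = -117)
1/(90552 + l(5/(-25) + 135/(-24))) = 1/(90552 - 117) = 1/90435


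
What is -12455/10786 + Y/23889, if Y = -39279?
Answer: -240400263/85888918 ≈ -2.7990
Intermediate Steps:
-12455/10786 + Y/23889 = -12455/10786 - 39279/23889 = -12455*1/10786 - 39279*1/23889 = -12455/10786 - 13093/7963 = -240400263/85888918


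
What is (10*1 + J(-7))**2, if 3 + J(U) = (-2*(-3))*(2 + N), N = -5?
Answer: 121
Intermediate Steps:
J(U) = -21 (J(U) = -3 + (-2*(-3))*(2 - 5) = -3 + 6*(-3) = -3 - 18 = -21)
(10*1 + J(-7))**2 = (10*1 - 21)**2 = (10 - 21)**2 = (-11)**2 = 121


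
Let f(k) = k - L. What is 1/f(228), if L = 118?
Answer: 1/110 ≈ 0.0090909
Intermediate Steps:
f(k) = -118 + k (f(k) = k - 1*118 = k - 118 = -118 + k)
1/f(228) = 1/(-118 + 228) = 1/110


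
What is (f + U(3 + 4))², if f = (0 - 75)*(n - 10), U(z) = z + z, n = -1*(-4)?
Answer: 215296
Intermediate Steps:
n = 4
U(z) = 2*z
f = 450 (f = (0 - 75)*(4 - 10) = -75*(-6) = 450)
(f + U(3 + 4))² = (450 + 2*(3 + 4))² = (450 + 2*7)² = (450 + 14)² = 464² = 215296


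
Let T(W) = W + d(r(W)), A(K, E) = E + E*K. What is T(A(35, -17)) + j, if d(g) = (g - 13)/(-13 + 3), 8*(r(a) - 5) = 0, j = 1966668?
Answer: 9830284/5 ≈ 1.9661e+6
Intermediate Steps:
r(a) = 5 (r(a) = 5 + (1/8)*0 = 5 + 0 = 5)
d(g) = 13/10 - g/10 (d(g) = (-13 + g)/(-10) = (-13 + g)*(-1/10) = 13/10 - g/10)
T(W) = 4/5 + W (T(W) = W + (13/10 - 1/10*5) = W + (13/10 - 1/2) = W + 4/5 = 4/5 + W)
T(A(35, -17)) + j = (4/5 - 17*(1 + 35)) + 1966668 = (4/5 - 17*36) + 1966668 = (4/5 - 612) + 1966668 = -3056/5 + 1966668 = 9830284/5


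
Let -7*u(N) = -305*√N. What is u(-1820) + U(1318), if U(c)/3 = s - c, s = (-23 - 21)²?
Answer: 1854 + 610*I*√455/7 ≈ 1854.0 + 1858.8*I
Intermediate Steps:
u(N) = 305*√N/7 (u(N) = -(-305)*√N/7 = 305*√N/7)
s = 1936 (s = (-44)² = 1936)
U(c) = 5808 - 3*c (U(c) = 3*(1936 - c) = 5808 - 3*c)
u(-1820) + U(1318) = 305*√(-1820)/7 + (5808 - 3*1318) = 305*(2*I*√455)/7 + (5808 - 3954) = 610*I*√455/7 + 1854 = 1854 + 610*I*√455/7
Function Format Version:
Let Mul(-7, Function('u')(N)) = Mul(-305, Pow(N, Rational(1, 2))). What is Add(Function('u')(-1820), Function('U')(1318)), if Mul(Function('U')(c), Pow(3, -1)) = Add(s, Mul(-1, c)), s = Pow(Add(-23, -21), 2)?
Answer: Add(1854, Mul(Rational(610, 7), I, Pow(455, Rational(1, 2)))) ≈ Add(1854.0, Mul(1858.8, I))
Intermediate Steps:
Function('u')(N) = Mul(Rational(305, 7), Pow(N, Rational(1, 2))) (Function('u')(N) = Mul(Rational(-1, 7), Mul(-305, Pow(N, Rational(1, 2)))) = Mul(Rational(305, 7), Pow(N, Rational(1, 2))))
s = 1936 (s = Pow(-44, 2) = 1936)
Function('U')(c) = Add(5808, Mul(-3, c)) (Function('U')(c) = Mul(3, Add(1936, Mul(-1, c))) = Add(5808, Mul(-3, c)))
Add(Function('u')(-1820), Function('U')(1318)) = Add(Mul(Rational(305, 7), Pow(-1820, Rational(1, 2))), Add(5808, Mul(-3, 1318))) = Add(Mul(Rational(305, 7), Mul(2, I, Pow(455, Rational(1, 2)))), Add(5808, -3954)) = Add(Mul(Rational(610, 7), I, Pow(455, Rational(1, 2))), 1854) = Add(1854, Mul(Rational(610, 7), I, Pow(455, Rational(1, 2))))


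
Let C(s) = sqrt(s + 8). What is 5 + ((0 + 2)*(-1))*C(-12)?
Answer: 5 - 4*I ≈ 5.0 - 4.0*I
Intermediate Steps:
C(s) = sqrt(8 + s)
5 + ((0 + 2)*(-1))*C(-12) = 5 + ((0 + 2)*(-1))*sqrt(8 - 12) = 5 + (2*(-1))*sqrt(-4) = 5 - 4*I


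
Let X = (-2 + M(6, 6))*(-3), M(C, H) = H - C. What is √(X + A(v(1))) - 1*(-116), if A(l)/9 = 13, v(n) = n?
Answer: 116 + √123 ≈ 127.09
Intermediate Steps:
A(l) = 117 (A(l) = 9*13 = 117)
X = 6 (X = (-2 + (6 - 1*6))*(-3) = (-2 + (6 - 6))*(-3) = (-2 + 0)*(-3) = -2*(-3) = 6)
√(X + A(v(1))) - 1*(-116) = √(6 + 117) - 1*(-116) = √123 + 116 = 116 + √123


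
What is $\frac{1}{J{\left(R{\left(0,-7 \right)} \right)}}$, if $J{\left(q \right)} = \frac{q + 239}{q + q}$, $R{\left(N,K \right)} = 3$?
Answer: $\frac{3}{121} \approx 0.024793$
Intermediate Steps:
$J{\left(q \right)} = \frac{239 + q}{2 q}$
$\frac{1}{J{\left(R{\left(0,-7 \right)} \right)}} = \frac{1}{\frac{1}{2} \cdot \frac{1}{3} \left(239 + 3\right)} = \frac{1}{\frac{1}{2} \cdot \frac{1}{3} \cdot 242} = \frac{1}{\frac{121}{3}} = \frac{3}{121}$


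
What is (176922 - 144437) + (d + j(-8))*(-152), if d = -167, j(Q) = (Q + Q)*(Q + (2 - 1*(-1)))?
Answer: 45709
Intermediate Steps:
j(Q) = 2*Q*(3 + Q) (j(Q) = (2*Q)*(Q + (2 + 1)) = (2*Q)*(Q + 3) = (2*Q)*(3 + Q) = 2*Q*(3 + Q))
(176922 - 144437) + (d + j(-8))*(-152) = (176922 - 144437) + (-167 + 2*(-8)*(3 - 8))*(-152) = 32485 + (-167 + 2*(-8)*(-5))*(-152) = 32485 + (-167 + 80)*(-152) = 32485 - 87*(-152) = 32485 + 13224 = 45709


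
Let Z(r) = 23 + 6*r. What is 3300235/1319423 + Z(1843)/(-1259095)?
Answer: 4140688861062/1661278902185 ≈ 2.4925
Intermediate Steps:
3300235/1319423 + Z(1843)/(-1259095) = 3300235/1319423 + (23 + 6*1843)/(-1259095) = 3300235*(1/1319423) + (23 + 11058)*(-1/1259095) = 3300235/1319423 + 11081*(-1/1259095) = 3300235/1319423 - 11081/1259095 = 4140688861062/1661278902185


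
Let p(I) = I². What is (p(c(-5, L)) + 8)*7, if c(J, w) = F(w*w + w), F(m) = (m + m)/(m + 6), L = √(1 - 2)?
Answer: 9324/169 - 336*I/169 ≈ 55.172 - 1.9882*I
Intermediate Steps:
L = I (L = √(-1) = I ≈ 1.0*I)
F(m) = 2*m/(6 + m) (F(m) = (2*m)/(6 + m) = 2*m/(6 + m))
c(J, w) = 2*(w + w²)/(6 + w + w²) (c(J, w) = 2*(w*w + w)/(6 + (w*w + w)) = 2*(w² + w)/(6 + (w² + w)) = 2*(w + w²)/(6 + (w + w²)) = 2*(w + w²)/(6 + w + w²))
(p(c(-5, L)) + 8)*7 = ((2*I*(1 + I)/(6 + I*(1 + I)))² + 8)*7 = (-4*(1 + I)²/(6 + I*(1 + I))² + 8)*7 = (8 - 4*(1 + I)²/(6 + I*(1 + I))²)*7 = 56 - 28*(1 + I)²/(6 + I*(1 + I))²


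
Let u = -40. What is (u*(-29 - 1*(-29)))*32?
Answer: 0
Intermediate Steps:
(u*(-29 - 1*(-29)))*32 = -40*(-29 - 1*(-29))*32 = -40*(-29 + 29)*32 = -40*0*32 = 0*32 = 0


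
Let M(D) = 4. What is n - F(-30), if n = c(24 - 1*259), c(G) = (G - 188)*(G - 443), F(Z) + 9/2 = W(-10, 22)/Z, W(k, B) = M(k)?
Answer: 8603959/30 ≈ 2.8680e+5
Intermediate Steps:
W(k, B) = 4
F(Z) = -9/2 + 4/Z
c(G) = (-443 + G)*(-188 + G) (c(G) = (-188 + G)*(-443 + G) = (-443 + G)*(-188 + G))
n = 286794 (n = 83284 + (24 - 1*259)² - 631*(24 - 1*259) = 83284 + (24 - 259)² - 631*(24 - 259) = 83284 + (-235)² - 631*(-235) = 83284 + 55225 + 148285 = 286794)
n - F(-30) = 286794 - (-9/2 + 4/(-30)) = 286794 - (-9/2 + 4*(-1/30)) = 286794 - (-9/2 - 2/15) = 286794 - 1*(-139/30) = 286794 + 139/30 = 8603959/30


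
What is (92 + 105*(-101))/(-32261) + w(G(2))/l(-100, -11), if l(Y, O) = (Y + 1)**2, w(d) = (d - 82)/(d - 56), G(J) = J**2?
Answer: 68724203/210793374 ≈ 0.32603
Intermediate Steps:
w(d) = (-82 + d)/(-56 + d)
l(Y, O) = (1 + Y)**2
(92 + 105*(-101))/(-32261) + w(G(2))/l(-100, -11) = (92 + 105*(-101))/(-32261) + ((-82 + 2**2)/(-56 + 2**2))/((1 - 100)**2) = (92 - 10605)*(-1/32261) + ((-82 + 4)/(-56 + 4))/((-99)**2) = -10513*(-1/32261) + (-78/(-52))/9801 = 10513/32261 - 1/52*(-78)*(1/9801) = 10513/32261 + (3/2)*(1/9801) = 10513/32261 + 1/6534 = 68724203/210793374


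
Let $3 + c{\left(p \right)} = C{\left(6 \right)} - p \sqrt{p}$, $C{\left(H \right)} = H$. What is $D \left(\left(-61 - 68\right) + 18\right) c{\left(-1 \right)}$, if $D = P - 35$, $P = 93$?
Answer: $-19314 - 6438 i \approx -19314.0 - 6438.0 i$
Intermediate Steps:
$D = 58$ ($D = 93 - 35 = 58$)
$c{\left(p \right)} = 3 - p^{\frac{3}{2}}$ ($c{\left(p \right)} = -3 - \left(-6 + p \sqrt{p}\right) = -3 - \left(-6 + p^{\frac{3}{2}}\right) = 3 - p^{\frac{3}{2}}$)
$D \left(\left(-61 - 68\right) + 18\right) c{\left(-1 \right)} = 58 \left(\left(-61 - 68\right) + 18\right) \left(3 - \left(-1\right)^{\frac{3}{2}}\right) = 58 \left(-129 + 18\right) \left(3 - - i\right) = 58 \left(-111\right) \left(3 + i\right) = - 6438 \left(3 + i\right) = -19314 - 6438 i$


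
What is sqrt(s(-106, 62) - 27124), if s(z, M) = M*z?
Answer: 36*I*sqrt(26) ≈ 183.56*I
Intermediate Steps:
sqrt(s(-106, 62) - 27124) = sqrt(62*(-106) - 27124) = sqrt(-6572 - 27124) = sqrt(-33696) = 36*I*sqrt(26)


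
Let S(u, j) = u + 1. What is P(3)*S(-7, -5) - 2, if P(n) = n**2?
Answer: -56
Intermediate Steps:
S(u, j) = 1 + u
P(3)*S(-7, -5) - 2 = 3**2*(1 - 7) - 2 = 9*(-6) - 2 = -54 - 2 = -56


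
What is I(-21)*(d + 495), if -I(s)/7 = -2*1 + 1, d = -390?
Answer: 735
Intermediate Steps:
I(s) = 7 (I(s) = -7*(-2*1 + 1) = -7*(-2 + 1) = -7*(-1) = 7)
I(-21)*(d + 495) = 7*(-390 + 495) = 7*105 = 735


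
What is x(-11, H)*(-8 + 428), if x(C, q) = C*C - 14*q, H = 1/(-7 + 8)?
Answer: 44940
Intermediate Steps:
H = 1 (H = 1/1 = 1)
x(C, q) = C**2 - 14*q
x(-11, H)*(-8 + 428) = ((-11)**2 - 14*1)*(-8 + 428) = (121 - 14)*420 = 107*420 = 44940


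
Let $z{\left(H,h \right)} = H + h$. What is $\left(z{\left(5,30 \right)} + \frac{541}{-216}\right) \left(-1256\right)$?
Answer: $- \frac{1101983}{27} \approx -40814.0$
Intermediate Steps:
$\left(z{\left(5,30 \right)} + \frac{541}{-216}\right) \left(-1256\right) = \left(\left(5 + 30\right) + \frac{541}{-216}\right) \left(-1256\right) = \left(35 + 541 \left(- \frac{1}{216}\right)\right) \left(-1256\right) = \left(35 - \frac{541}{216}\right) \left(-1256\right) = \frac{7019}{216} \left(-1256\right) = - \frac{1101983}{27}$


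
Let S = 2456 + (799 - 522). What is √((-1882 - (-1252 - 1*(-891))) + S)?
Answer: 2*√303 ≈ 34.814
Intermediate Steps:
S = 2733 (S = 2456 + 277 = 2733)
√((-1882 - (-1252 - 1*(-891))) + S) = √((-1882 - (-1252 - 1*(-891))) + 2733) = √((-1882 - (-1252 + 891)) + 2733) = √((-1882 - 1*(-361)) + 2733) = √((-1882 + 361) + 2733) = √(-1521 + 2733) = √1212 = 2*√303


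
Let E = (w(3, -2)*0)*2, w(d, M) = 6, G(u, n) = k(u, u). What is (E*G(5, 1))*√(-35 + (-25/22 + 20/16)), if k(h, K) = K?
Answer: 0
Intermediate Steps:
G(u, n) = u
E = 0 (E = (6*0)*2 = 0*2 = 0)
(E*G(5, 1))*√(-35 + (-25/22 + 20/16)) = (0*5)*√(-35 + (-25/22 + 20/16)) = 0*√(-35 + (-25*1/22 + 20*(1/16))) = 0*√(-35 + (-25/22 + 5/4)) = 0*√(-35 + 5/44) = 0*√(-1535/44) = 0*(I*√16885/22) = 0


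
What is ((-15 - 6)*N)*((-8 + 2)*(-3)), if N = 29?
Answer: -10962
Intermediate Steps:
((-15 - 6)*N)*((-8 + 2)*(-3)) = ((-15 - 6)*29)*((-8 + 2)*(-3)) = (-21*29)*(-6*(-3)) = -609*18 = -10962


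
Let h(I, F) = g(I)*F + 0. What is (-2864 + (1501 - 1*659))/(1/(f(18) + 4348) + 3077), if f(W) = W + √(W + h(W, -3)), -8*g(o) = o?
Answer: -52710005384262/80212017131665 - 1348*√11/80212017131665 ≈ -0.65713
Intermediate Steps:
g(o) = -o/8
h(I, F) = -F*I/8 (h(I, F) = (-I/8)*F + 0 = -F*I/8 + 0 = -F*I/8)
f(W) = W + √22*√W/4 (f(W) = W + √(W - ⅛*(-3)*W) = W + √(W + 3*W/8) = W + √(11*W/8) = W + √22*√W/4)
(-2864 + (1501 - 1*659))/(1/(f(18) + 4348) + 3077) = (-2864 + (1501 - 1*659))/(1/((18 + √22*√18/4) + 4348) + 3077) = (-2864 + (1501 - 659))/(1/((18 + √22*(3*√2)/4) + 4348) + 3077) = (-2864 + 842)/(1/((18 + 3*√11/2) + 4348) + 3077) = -2022/(1/(4366 + 3*√11/2) + 3077) = -2022/(3077 + 1/(4366 + 3*√11/2))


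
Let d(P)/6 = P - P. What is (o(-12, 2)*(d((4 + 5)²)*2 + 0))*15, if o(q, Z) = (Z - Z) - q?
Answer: 0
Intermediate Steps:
o(q, Z) = -q (o(q, Z) = 0 - q = -q)
d(P) = 0 (d(P) = 6*(P - P) = 6*0 = 0)
(o(-12, 2)*(d((4 + 5)²)*2 + 0))*15 = ((-1*(-12))*(0*2 + 0))*15 = (12*(0 + 0))*15 = (12*0)*15 = 0*15 = 0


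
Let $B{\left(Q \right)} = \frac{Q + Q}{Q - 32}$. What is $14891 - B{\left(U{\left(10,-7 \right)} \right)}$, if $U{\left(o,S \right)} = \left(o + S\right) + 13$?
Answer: $14893$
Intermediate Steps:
$U{\left(o,S \right)} = 13 + S + o$ ($U{\left(o,S \right)} = \left(S + o\right) + 13 = 13 + S + o$)
$B{\left(Q \right)} = \frac{2 Q}{-32 + Q}$
$14891 - B{\left(U{\left(10,-7 \right)} \right)} = 14891 - \frac{2 \left(13 - 7 + 10\right)}{-32 + \left(13 - 7 + 10\right)} = 14891 - 2 \cdot 16 \frac{1}{-32 + 16} = 14891 - 2 \cdot 16 \frac{1}{-16} = 14891 - 2 \cdot 16 \left(- \frac{1}{16}\right) = 14891 - -2 = 14891 + 2 = 14893$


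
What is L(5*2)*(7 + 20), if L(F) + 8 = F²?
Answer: 2484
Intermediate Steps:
L(F) = -8 + F²
L(5*2)*(7 + 20) = (-8 + (5*2)²)*(7 + 20) = (-8 + 10²)*27 = (-8 + 100)*27 = 92*27 = 2484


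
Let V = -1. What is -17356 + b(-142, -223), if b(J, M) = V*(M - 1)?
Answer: -17132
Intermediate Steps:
b(J, M) = 1 - M (b(J, M) = -(M - 1) = -(-1 + M) = 1 - M)
-17356 + b(-142, -223) = -17356 + (1 - 1*(-223)) = -17356 + (1 + 223) = -17356 + 224 = -17132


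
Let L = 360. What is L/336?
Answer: 15/14 ≈ 1.0714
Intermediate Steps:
L/336 = 360/336 = 360*(1/336) = 15/14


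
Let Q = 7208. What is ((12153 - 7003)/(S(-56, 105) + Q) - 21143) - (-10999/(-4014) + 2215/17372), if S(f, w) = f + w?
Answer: -1783380428553829/84339896076 ≈ -21145.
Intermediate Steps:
((12153 - 7003)/(S(-56, 105) + Q) - 21143) - (-10999/(-4014) + 2215/17372) = ((12153 - 7003)/((-56 + 105) + 7208) - 21143) - (-10999/(-4014) + 2215/17372) = (5150/(49 + 7208) - 21143) - (-10999*(-1/4014) + 2215*(1/17372)) = (5150/7257 - 21143) - (10999/4014 + 2215/17372) = (5150*(1/7257) - 21143) - 1*99982819/34865604 = (5150/7257 - 21143) - 99982819/34865604 = -153429601/7257 - 99982819/34865604 = -1783380428553829/84339896076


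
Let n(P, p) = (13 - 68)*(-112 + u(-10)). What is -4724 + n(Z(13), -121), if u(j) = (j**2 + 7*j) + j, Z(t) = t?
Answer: 336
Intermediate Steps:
u(j) = j**2 + 8*j
n(P, p) = 5060 (n(P, p) = (13 - 68)*(-112 - 10*(8 - 10)) = -55*(-112 - 10*(-2)) = -55*(-112 + 20) = -55*(-92) = 5060)
-4724 + n(Z(13), -121) = -4724 + 5060 = 336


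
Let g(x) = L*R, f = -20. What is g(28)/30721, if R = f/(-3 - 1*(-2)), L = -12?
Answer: -240/30721 ≈ -0.0078122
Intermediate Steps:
R = 20 (R = -20/(-3 - 1*(-2)) = -20/(-3 + 2) = -20/(-1) = -20*(-1) = 20)
g(x) = -240 (g(x) = -12*20 = -240)
g(28)/30721 = -240/30721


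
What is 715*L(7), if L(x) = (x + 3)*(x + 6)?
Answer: 92950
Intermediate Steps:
L(x) = (3 + x)*(6 + x)
715*L(7) = 715*(18 + 7² + 9*7) = 715*(18 + 49 + 63) = 715*130 = 92950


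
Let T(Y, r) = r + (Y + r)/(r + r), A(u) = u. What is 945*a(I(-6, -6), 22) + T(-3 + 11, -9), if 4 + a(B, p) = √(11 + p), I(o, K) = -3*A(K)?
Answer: -68201/18 + 945*√33 ≈ 1639.7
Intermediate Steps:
I(o, K) = -3*K
a(B, p) = -4 + √(11 + p)
T(Y, r) = r + (Y + r)/(2*r) (T(Y, r) = r + (Y + r)/((2*r)) = r + (Y + r)*(1/(2*r)) = r + (Y + r)/(2*r))
945*a(I(-6, -6), 22) + T(-3 + 11, -9) = 945*(-4 + √(11 + 22)) + (½ - 9 + (½)*(-3 + 11)/(-9)) = 945*(-4 + √33) + (½ - 9 + (½)*8*(-⅑)) = (-3780 + 945*√33) + (½ - 9 - 4/9) = (-3780 + 945*√33) - 161/18 = -68201/18 + 945*√33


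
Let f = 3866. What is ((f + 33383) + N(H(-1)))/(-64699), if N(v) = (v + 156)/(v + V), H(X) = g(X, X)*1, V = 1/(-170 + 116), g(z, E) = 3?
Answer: -6005675/10416539 ≈ -0.57655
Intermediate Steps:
V = -1/54 (V = 1/(-54) = -1/54 ≈ -0.018519)
H(X) = 3 (H(X) = 3*1 = 3)
N(v) = (156 + v)/(-1/54 + v) (N(v) = (v + 156)/(v - 1/54) = (156 + v)/(-1/54 + v))
((f + 33383) + N(H(-1)))/(-64699) = ((3866 + 33383) + 54*(156 + 3)/(-1 + 54*3))/(-64699) = (37249 + 54*159/(-1 + 162))*(-1/64699) = (37249 + 54*159/161)*(-1/64699) = (37249 + 54*(1/161)*159)*(-1/64699) = (37249 + 8586/161)*(-1/64699) = (6005675/161)*(-1/64699) = -6005675/10416539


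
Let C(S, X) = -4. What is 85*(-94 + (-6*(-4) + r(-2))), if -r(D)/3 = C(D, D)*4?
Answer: -1870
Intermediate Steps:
r(D) = 48 (r(D) = -(-12)*4 = -3*(-16) = 48)
85*(-94 + (-6*(-4) + r(-2))) = 85*(-94 + (-6*(-4) + 48)) = 85*(-94 + (24 + 48)) = 85*(-94 + 72) = 85*(-22) = -1870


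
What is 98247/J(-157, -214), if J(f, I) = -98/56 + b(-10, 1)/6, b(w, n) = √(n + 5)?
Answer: -8252748/139 - 785976*√6/139 ≈ -73223.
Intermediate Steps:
b(w, n) = √(5 + n)
J(f, I) = -7/4 + √6/6 (J(f, I) = -98/56 + √(5 + 1)/6 = -98*1/56 + √6*(⅙) = -7/4 + √6/6)
98247/J(-157, -214) = 98247/(-7/4 + √6/6)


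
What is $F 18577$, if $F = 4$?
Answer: $74308$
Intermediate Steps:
$F 18577 = 4 \cdot 18577 = 74308$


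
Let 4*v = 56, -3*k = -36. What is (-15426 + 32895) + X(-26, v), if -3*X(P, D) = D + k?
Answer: 52381/3 ≈ 17460.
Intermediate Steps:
k = 12 (k = -⅓*(-36) = 12)
v = 14 (v = (¼)*56 = 14)
X(P, D) = -4 - D/3 (X(P, D) = -(D + 12)/3 = -(12 + D)/3 = -4 - D/3)
(-15426 + 32895) + X(-26, v) = (-15426 + 32895) + (-4 - ⅓*14) = 17469 + (-4 - 14/3) = 17469 - 26/3 = 52381/3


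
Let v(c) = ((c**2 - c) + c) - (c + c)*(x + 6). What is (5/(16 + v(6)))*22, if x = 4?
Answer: -55/34 ≈ -1.6176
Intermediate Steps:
v(c) = c**2 - 20*c (v(c) = ((c**2 - c) + c) - (c + c)*(4 + 6) = c**2 - 2*c*10 = c**2 - 20*c)
(5/(16 + v(6)))*22 = (5/(16 + 6*(-20 + 6)))*22 = (5/(16 + 6*(-14)))*22 = (5/(16 - 84))*22 = (5/(-68))*22 = (5*(-1/68))*22 = -5/68*22 = -55/34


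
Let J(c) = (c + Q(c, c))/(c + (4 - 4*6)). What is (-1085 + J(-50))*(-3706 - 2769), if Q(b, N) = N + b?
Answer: 7011500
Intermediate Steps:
J(c) = 3*c/(-20 + c) (J(c) = (c + (c + c))/(c + (4 - 4*6)) = (c + 2*c)/(c + (4 - 24)) = (3*c)/(c - 20) = (3*c)/(-20 + c) = 3*c/(-20 + c))
(-1085 + J(-50))*(-3706 - 2769) = (-1085 + 3*(-50)/(-20 - 50))*(-3706 - 2769) = (-1085 + 3*(-50)/(-70))*(-6475) = (-1085 + 3*(-50)*(-1/70))*(-6475) = (-1085 + 15/7)*(-6475) = -7580/7*(-6475) = 7011500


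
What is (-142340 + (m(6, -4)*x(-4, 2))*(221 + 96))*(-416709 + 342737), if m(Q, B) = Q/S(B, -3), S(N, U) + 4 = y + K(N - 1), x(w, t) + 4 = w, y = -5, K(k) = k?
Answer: 73141442384/7 ≈ 1.0449e+10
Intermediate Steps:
x(w, t) = -4 + w
S(N, U) = -10 + N (S(N, U) = -4 + (-5 + (N - 1)) = -4 + (-5 + (-1 + N)) = -4 + (-6 + N) = -10 + N)
m(Q, B) = Q/(-10 + B)
(-142340 + (m(6, -4)*x(-4, 2))*(221 + 96))*(-416709 + 342737) = (-142340 + ((6/(-10 - 4))*(-4 - 4))*(221 + 96))*(-416709 + 342737) = (-142340 + ((6/(-14))*(-8))*317)*(-73972) = (-142340 + ((6*(-1/14))*(-8))*317)*(-73972) = (-142340 - 3/7*(-8)*317)*(-73972) = (-142340 + (24/7)*317)*(-73972) = (-142340 + 7608/7)*(-73972) = -988772/7*(-73972) = 73141442384/7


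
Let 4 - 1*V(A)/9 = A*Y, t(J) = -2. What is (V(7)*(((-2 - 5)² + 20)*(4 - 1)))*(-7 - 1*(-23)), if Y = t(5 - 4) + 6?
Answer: -715392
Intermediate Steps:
Y = 4 (Y = -2 + 6 = 4)
V(A) = 36 - 36*A (V(A) = 36 - 9*A*4 = 36 - 36*A)
(V(7)*(((-2 - 5)² + 20)*(4 - 1)))*(-7 - 1*(-23)) = ((36 - 36*7)*(((-2 - 5)² + 20)*(4 - 1)))*(-7 - 1*(-23)) = ((36 - 252)*(((-7)² + 20)*3))*(-7 + 23) = -216*(49 + 20)*3*16 = -14904*3*16 = -216*207*16 = -44712*16 = -715392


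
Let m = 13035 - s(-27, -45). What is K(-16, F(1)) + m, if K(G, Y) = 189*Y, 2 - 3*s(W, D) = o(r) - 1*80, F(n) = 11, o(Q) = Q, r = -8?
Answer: 15084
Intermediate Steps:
s(W, D) = 30 (s(W, D) = ⅔ - (-8 - 1*80)/3 = ⅔ - (-8 - 80)/3 = ⅔ - ⅓*(-88) = ⅔ + 88/3 = 30)
m = 13005 (m = 13035 - 1*30 = 13035 - 30 = 13005)
K(-16, F(1)) + m = 189*11 + 13005 = 2079 + 13005 = 15084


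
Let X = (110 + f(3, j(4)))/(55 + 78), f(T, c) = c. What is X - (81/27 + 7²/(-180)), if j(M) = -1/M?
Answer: -11387/5985 ≈ -1.9026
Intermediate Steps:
X = 439/532 (X = (110 - 1/4)/(55 + 78) = (110 - 1*¼)/133 = (110 - ¼)*(1/133) = (439/4)*(1/133) = 439/532 ≈ 0.82519)
X - (81/27 + 7²/(-180)) = 439/532 - (81/27 + 7²/(-180)) = 439/532 - (81*(1/27) + 49*(-1/180)) = 439/532 - (3 - 49/180) = 439/532 - 1*491/180 = 439/532 - 491/180 = -11387/5985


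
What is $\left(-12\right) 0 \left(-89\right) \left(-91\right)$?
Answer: $0$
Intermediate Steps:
$\left(-12\right) 0 \left(-89\right) \left(-91\right) = 0 \left(-89\right) \left(-91\right) = 0 \left(-91\right) = 0$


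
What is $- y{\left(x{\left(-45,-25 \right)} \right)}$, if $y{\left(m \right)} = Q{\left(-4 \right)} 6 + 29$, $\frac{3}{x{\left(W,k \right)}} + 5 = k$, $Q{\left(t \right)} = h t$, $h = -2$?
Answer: $-77$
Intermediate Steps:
$Q{\left(t \right)} = - 2 t$
$x{\left(W,k \right)} = \frac{3}{-5 + k}$
$y{\left(m \right)} = 77$ ($y{\left(m \right)} = \left(-2\right) \left(-4\right) 6 + 29 = 8 \cdot 6 + 29 = 48 + 29 = 77$)
$- y{\left(x{\left(-45,-25 \right)} \right)} = \left(-1\right) 77 = -77$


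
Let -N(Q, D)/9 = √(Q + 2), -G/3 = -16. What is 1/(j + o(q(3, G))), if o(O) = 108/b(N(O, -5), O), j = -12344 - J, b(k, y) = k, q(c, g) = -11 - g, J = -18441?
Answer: 115843/706294819 - 4*I*√57/706294819 ≈ 0.00016401 - 4.2757e-8*I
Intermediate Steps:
G = 48 (G = -3*(-16) = 48)
N(Q, D) = -9*√(2 + Q) (N(Q, D) = -9*√(Q + 2) = -9*√(2 + Q))
j = 6097 (j = -12344 - 1*(-18441) = -12344 + 18441 = 6097)
o(O) = -12/√(2 + O) (o(O) = 108/((-9*√(2 + O))) = 108*(-1/(9*√(2 + O))) = -12/√(2 + O))
1/(j + o(q(3, G))) = 1/(6097 - 12/√(2 + (-11 - 1*48))) = 1/(6097 - 12/√(2 + (-11 - 48))) = 1/(6097 - 12/√(2 - 59)) = 1/(6097 - (-4)*I*√57/19) = 1/(6097 + 4*I*√57/19)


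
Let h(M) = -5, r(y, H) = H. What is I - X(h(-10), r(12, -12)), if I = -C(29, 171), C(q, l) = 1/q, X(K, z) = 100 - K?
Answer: -3046/29 ≈ -105.03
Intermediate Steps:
I = -1/29 ≈ -0.034483
I - X(h(-10), r(12, -12)) = -1/29 - (100 - 1*(-5)) = -1/29 - (100 + 5) = -1/29 - 1*105 = -1/29 - 105 = -3046/29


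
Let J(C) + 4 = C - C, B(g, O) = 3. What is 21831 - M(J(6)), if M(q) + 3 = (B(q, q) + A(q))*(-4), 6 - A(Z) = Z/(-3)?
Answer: 65594/3 ≈ 21865.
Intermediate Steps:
A(Z) = 6 + Z/3 (A(Z) = 6 - Z/(-3) = 6 - Z*(-1)/3 = 6 - (-1)*Z/3 = 6 + Z/3)
J(C) = -4 (J(C) = -4 + (C - C) = -4 + 0 = -4)
M(q) = -39 - 4*q/3 (M(q) = -3 + (3 + (6 + q/3))*(-4) = -3 + (9 + q/3)*(-4) = -3 + (-36 - 4*q/3) = -39 - 4*q/3)
21831 - M(J(6)) = 21831 - (-39 - 4/3*(-4)) = 21831 - (-39 + 16/3) = 21831 - 1*(-101/3) = 21831 + 101/3 = 65594/3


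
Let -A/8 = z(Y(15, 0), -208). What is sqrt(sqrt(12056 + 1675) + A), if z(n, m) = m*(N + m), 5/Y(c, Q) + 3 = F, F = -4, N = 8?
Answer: sqrt(-332800 + sqrt(13731)) ≈ 576.79*I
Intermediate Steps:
Y(c, Q) = -5/7 (Y(c, Q) = 5/(-3 - 4) = 5/(-7) = 5*(-1/7) = -5/7)
z(n, m) = m*(8 + m)
A = -332800 (A = -(-1664)*(8 - 208) = -(-1664)*(-200) = -8*41600 = -332800)
sqrt(sqrt(12056 + 1675) + A) = sqrt(sqrt(12056 + 1675) - 332800) = sqrt(sqrt(13731) - 332800) = sqrt(-332800 + sqrt(13731))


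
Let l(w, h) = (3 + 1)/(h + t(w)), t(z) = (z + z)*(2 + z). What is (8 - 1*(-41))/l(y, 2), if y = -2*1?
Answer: 49/2 ≈ 24.500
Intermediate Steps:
t(z) = 2*z*(2 + z) (t(z) = (2*z)*(2 + z) = 2*z*(2 + z))
y = -2
l(w, h) = 4/(h + 2*w*(2 + w)) (l(w, h) = (3 + 1)/(h + 2*w*(2 + w)) = 4/(h + 2*w*(2 + w)))
(8 - 1*(-41))/l(y, 2) = (8 - 1*(-41))/((4/(2 + 2*(-2)*(2 - 2)))) = (8 + 41)/((4/(2 + 2*(-2)*0))) = 49/(4/(2 + 0)) = 49/(4/2) = 49/(4*(1/2)) = 49/2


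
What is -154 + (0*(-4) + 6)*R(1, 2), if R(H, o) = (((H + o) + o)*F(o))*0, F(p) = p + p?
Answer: -154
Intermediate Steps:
F(p) = 2*p
R(H, o) = 0 (R(H, o) = (((H + o) + o)*(2*o))*0 = ((H + 2*o)*(2*o))*0 = (2*o*(H + 2*o))*0 = 0)
-154 + (0*(-4) + 6)*R(1, 2) = -154 + (0*(-4) + 6)*0 = -154 + (0 + 6)*0 = -154 + 6*0 = -154 + 0 = -154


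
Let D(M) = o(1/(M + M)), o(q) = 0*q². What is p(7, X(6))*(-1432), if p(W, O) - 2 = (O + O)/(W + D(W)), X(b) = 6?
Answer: -37232/7 ≈ -5318.9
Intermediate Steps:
o(q) = 0
D(M) = 0
p(W, O) = 2 + 2*O/W (p(W, O) = 2 + (O + O)/(W + 0) = 2 + (2*O)/W = 2 + 2*O/W)
p(7, X(6))*(-1432) = (2 + 2*6/7)*(-1432) = (2 + 2*6*(⅐))*(-1432) = (2 + 12/7)*(-1432) = (26/7)*(-1432) = -37232/7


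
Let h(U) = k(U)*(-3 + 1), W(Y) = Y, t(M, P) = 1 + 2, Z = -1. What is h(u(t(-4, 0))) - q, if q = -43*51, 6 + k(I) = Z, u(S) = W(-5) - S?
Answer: 2207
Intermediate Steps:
t(M, P) = 3
u(S) = -5 - S
k(I) = -7 (k(I) = -6 - 1 = -7)
h(U) = 14 (h(U) = -7*(-3 + 1) = -7*(-2) = 14)
q = -2193
h(u(t(-4, 0))) - q = 14 - 1*(-2193) = 14 + 2193 = 2207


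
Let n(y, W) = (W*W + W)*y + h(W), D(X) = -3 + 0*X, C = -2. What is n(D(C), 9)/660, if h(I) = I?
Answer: -87/220 ≈ -0.39545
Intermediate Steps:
D(X) = -3 (D(X) = -3 + 0 = -3)
n(y, W) = W + y*(W + W**2) (n(y, W) = (W*W + W)*y + W = (W**2 + W)*y + W = (W + W**2)*y + W = y*(W + W**2) + W = W + y*(W + W**2))
n(D(C), 9)/660 = (9*(1 - 3 + 9*(-3)))/660 = (9*(1 - 3 - 27))*(1/660) = (9*(-29))*(1/660) = -261*1/660 = -87/220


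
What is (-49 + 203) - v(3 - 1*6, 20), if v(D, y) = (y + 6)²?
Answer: -522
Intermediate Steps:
v(D, y) = (6 + y)²
(-49 + 203) - v(3 - 1*6, 20) = (-49 + 203) - (6 + 20)² = 154 - 1*26² = 154 - 1*676 = 154 - 676 = -522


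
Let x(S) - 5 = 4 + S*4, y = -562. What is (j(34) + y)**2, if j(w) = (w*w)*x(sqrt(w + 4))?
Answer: 909357252 + 91018816*sqrt(38) ≈ 1.4704e+9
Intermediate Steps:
x(S) = 9 + 4*S (x(S) = 5 + (4 + S*4) = 5 + (4 + 4*S) = 9 + 4*S)
j(w) = w**2*(9 + 4*sqrt(4 + w)) (j(w) = (w*w)*(9 + 4*sqrt(w + 4)) = w**2*(9 + 4*sqrt(4 + w)))
(j(34) + y)**2 = (34**2*(9 + 4*sqrt(4 + 34)) - 562)**2 = (1156*(9 + 4*sqrt(38)) - 562)**2 = ((10404 + 4624*sqrt(38)) - 562)**2 = (9842 + 4624*sqrt(38))**2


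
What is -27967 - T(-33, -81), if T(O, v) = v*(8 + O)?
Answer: -29992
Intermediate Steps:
-27967 - T(-33, -81) = -27967 - (-81)*(8 - 33) = -27967 - (-81)*(-25) = -27967 - 1*2025 = -27967 - 2025 = -29992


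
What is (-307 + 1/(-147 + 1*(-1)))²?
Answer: 2064520969/21904 ≈ 94253.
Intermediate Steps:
(-307 + 1/(-147 + 1*(-1)))² = (-307 + 1/(-147 - 1))² = (-307 + 1/(-148))² = (-307 - 1/148)² = (-45437/148)² = 2064520969/21904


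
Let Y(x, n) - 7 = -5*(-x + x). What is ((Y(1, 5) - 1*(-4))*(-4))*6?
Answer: -264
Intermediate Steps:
Y(x, n) = 7 (Y(x, n) = 7 - 5*(-x + x) = 7 - 5*0 = 7 + 0 = 7)
((Y(1, 5) - 1*(-4))*(-4))*6 = ((7 - 1*(-4))*(-4))*6 = ((7 + 4)*(-4))*6 = (11*(-4))*6 = -44*6 = -264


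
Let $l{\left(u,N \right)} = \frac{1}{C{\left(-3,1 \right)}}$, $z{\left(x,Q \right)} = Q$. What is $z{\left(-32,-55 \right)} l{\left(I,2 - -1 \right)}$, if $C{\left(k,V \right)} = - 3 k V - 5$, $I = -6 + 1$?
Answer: $- \frac{55}{4} \approx -13.75$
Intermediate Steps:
$I = -5$
$C{\left(k,V \right)} = -5 - 3 V k$ ($C{\left(k,V \right)} = - 3 V k - 5 = -5 - 3 V k$)
$l{\left(u,N \right)} = \frac{1}{4}$ ($l{\left(u,N \right)} = \frac{1}{-5 - 3 \left(-3\right)} = \frac{1}{-5 + 9} = \frac{1}{4}$)
$z{\left(-32,-55 \right)} l{\left(I,2 - -1 \right)} = \left(-55\right) \frac{1}{4} = - \frac{55}{4}$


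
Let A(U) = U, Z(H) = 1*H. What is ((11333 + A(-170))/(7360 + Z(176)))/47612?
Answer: 3721/119601344 ≈ 3.1112e-5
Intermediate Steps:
Z(H) = H
((11333 + A(-170))/(7360 + Z(176)))/47612 = ((11333 - 170)/(7360 + 176))/47612 = (11163/7536)*(1/47612) = (11163*(1/7536))*(1/47612) = (3721/2512)*(1/47612) = 3721/119601344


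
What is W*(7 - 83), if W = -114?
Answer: 8664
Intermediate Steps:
W*(7 - 83) = -114*(7 - 83) = -114*(-76) = 8664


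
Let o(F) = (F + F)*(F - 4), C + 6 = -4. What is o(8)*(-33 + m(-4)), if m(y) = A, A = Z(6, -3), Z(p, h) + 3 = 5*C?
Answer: -5504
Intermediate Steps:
C = -10 (C = -6 - 4 = -10)
Z(p, h) = -53 (Z(p, h) = -3 + 5*(-10) = -3 - 50 = -53)
A = -53
o(F) = 2*F*(-4 + F) (o(F) = (2*F)*(-4 + F) = 2*F*(-4 + F))
m(y) = -53
o(8)*(-33 + m(-4)) = (2*8*(-4 + 8))*(-33 - 53) = (2*8*4)*(-86) = 64*(-86) = -5504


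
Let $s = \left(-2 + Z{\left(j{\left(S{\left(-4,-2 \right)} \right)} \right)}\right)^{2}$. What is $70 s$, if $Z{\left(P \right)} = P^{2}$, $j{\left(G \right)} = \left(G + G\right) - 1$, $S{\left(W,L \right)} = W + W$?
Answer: $5765830$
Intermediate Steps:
$S{\left(W,L \right)} = 2 W$
$j{\left(G \right)} = -1 + 2 G$ ($j{\left(G \right)} = 2 G - 1 = -1 + 2 G$)
$s = 82369$ ($s = \left(-2 + \left(-1 + 2 \cdot 2 \left(-4\right)\right)^{2}\right)^{2} = \left(-2 + \left(-1 + 2 \left(-8\right)\right)^{2}\right)^{2} = \left(-2 + \left(-1 - 16\right)^{2}\right)^{2} = \left(-2 + \left(-17\right)^{2}\right)^{2} = \left(-2 + 289\right)^{2} = 287^{2} = 82369$)
$70 s = 70 \cdot 82369 = 5765830$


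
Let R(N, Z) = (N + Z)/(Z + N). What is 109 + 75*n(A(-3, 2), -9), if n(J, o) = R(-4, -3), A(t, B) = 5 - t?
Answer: 184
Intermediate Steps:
R(N, Z) = 1 (R(N, Z) = (N + Z)/(N + Z) = 1)
n(J, o) = 1
109 + 75*n(A(-3, 2), -9) = 109 + 75*1 = 109 + 75 = 184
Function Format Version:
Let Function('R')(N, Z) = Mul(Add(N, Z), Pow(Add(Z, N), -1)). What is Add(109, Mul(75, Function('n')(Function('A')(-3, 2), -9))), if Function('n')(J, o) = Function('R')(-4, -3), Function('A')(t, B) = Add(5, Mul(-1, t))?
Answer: 184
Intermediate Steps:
Function('R')(N, Z) = 1 (Function('R')(N, Z) = Mul(Add(N, Z), Pow(Add(N, Z), -1)) = 1)
Function('n')(J, o) = 1
Add(109, Mul(75, Function('n')(Function('A')(-3, 2), -9))) = Add(109, Mul(75, 1)) = Add(109, 75) = 184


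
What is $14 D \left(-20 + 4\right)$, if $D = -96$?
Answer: $21504$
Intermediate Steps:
$14 D \left(-20 + 4\right) = 14 \left(-96\right) \left(-20 + 4\right) = \left(-1344\right) \left(-16\right) = 21504$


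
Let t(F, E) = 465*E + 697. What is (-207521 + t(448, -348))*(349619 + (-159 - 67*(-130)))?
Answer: -132037221480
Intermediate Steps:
t(F, E) = 697 + 465*E
(-207521 + t(448, -348))*(349619 + (-159 - 67*(-130))) = (-207521 + (697 + 465*(-348)))*(349619 + (-159 - 67*(-130))) = (-207521 + (697 - 161820))*(349619 + (-159 + 8710)) = (-207521 - 161123)*(349619 + 8551) = -368644*358170 = -132037221480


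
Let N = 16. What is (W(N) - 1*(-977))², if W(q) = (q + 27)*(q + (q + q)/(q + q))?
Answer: 2917264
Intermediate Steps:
W(q) = (1 + q)*(27 + q) (W(q) = (27 + q)*(q + (2*q)/((2*q))) = (27 + q)*(q + (2*q)*(1/(2*q))) = (27 + q)*(q + 1) = (27 + q)*(1 + q) = (1 + q)*(27 + q))
(W(N) - 1*(-977))² = ((27 + 16² + 28*16) - 1*(-977))² = ((27 + 256 + 448) + 977)² = (731 + 977)² = 1708² = 2917264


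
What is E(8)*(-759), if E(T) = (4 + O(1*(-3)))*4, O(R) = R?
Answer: -3036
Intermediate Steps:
E(T) = 4 (E(T) = (4 + 1*(-3))*4 = (4 - 3)*4 = 1*4 = 4)
E(8)*(-759) = 4*(-759) = -3036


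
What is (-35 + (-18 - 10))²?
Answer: 3969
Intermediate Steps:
(-35 + (-18 - 10))² = (-35 - 28)² = (-63)² = 3969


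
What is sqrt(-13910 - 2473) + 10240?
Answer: 10240 + I*sqrt(16383) ≈ 10240.0 + 128.0*I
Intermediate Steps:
sqrt(-13910 - 2473) + 10240 = sqrt(-16383) + 10240 = I*sqrt(16383) + 10240 = 10240 + I*sqrt(16383)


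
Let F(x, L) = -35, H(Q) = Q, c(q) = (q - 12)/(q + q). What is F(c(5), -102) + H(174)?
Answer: 139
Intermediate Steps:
c(q) = (-12 + q)/(2*q) (c(q) = (-12 + q)/((2*q)) = (-12 + q)*(1/(2*q)) = (-12 + q)/(2*q))
F(c(5), -102) + H(174) = -35 + 174 = 139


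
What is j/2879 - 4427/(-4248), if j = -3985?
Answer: -4182947/12229992 ≈ -0.34202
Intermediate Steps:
j/2879 - 4427/(-4248) = -3985/2879 - 4427/(-4248) = -3985*1/2879 - 4427*(-1/4248) = -3985/2879 + 4427/4248 = -4182947/12229992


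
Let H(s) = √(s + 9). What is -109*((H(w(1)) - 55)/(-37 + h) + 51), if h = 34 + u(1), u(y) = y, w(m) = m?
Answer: -17113/2 + 109*√10/2 ≈ -8384.2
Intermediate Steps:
H(s) = √(9 + s)
h = 35 (h = 34 + 1 = 35)
-109*((H(w(1)) - 55)/(-37 + h) + 51) = -109*((√(9 + 1) - 55)/(-37 + 35) + 51) = -109*((√10 - 55)/(-2) + 51) = -109*((-55 + √10)*(-½) + 51) = -109*((55/2 - √10/2) + 51) = -109*(157/2 - √10/2) = -17113/2 + 109*√10/2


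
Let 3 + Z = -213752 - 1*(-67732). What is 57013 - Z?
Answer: 203036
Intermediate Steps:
Z = -146023 (Z = -3 + (-213752 - 1*(-67732)) = -3 + (-213752 + 67732) = -3 - 146020 = -146023)
57013 - Z = 57013 - 1*(-146023) = 57013 + 146023 = 203036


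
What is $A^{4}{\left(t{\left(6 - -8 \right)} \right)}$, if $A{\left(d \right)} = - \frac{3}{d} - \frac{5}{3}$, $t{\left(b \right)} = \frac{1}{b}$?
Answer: $\frac{294499921}{81} \approx 3.6358 \cdot 10^{6}$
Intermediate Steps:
$A{\left(d \right)} = - \frac{5}{3} - \frac{3}{d}$ ($A{\left(d \right)} = - \frac{3}{d} - \frac{5}{3} = - \frac{5}{3} - \frac{3}{d}$)
$A^{4}{\left(t{\left(6 - -8 \right)} \right)} = \left(- \frac{5}{3} - \frac{3}{\frac{1}{6 - -8}}\right)^{4} = \left(- \frac{5}{3} - \frac{3}{\frac{1}{6 + 8}}\right)^{4} = \left(- \frac{5}{3} - \frac{3}{\frac{1}{14}}\right)^{4} = \left(- \frac{5}{3} - 3 \frac{1}{\frac{1}{14}}\right)^{4} = \left(- \frac{5}{3} - 42\right)^{4} = \left(- \frac{131}{3}\right)^{4} = \frac{294499921}{81}$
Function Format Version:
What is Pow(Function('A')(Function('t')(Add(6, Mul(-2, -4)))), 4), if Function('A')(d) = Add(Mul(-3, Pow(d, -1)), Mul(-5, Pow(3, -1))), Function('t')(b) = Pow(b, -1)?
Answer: Rational(294499921, 81) ≈ 3.6358e+6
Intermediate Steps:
Function('A')(d) = Add(Rational(-5, 3), Mul(-3, Pow(d, -1))) (Function('A')(d) = Add(Mul(-3, Pow(d, -1)), Mul(-5, Rational(1, 3))) = Add(Mul(-3, Pow(d, -1)), Rational(-5, 3)) = Add(Rational(-5, 3), Mul(-3, Pow(d, -1))))
Pow(Function('A')(Function('t')(Add(6, Mul(-2, -4)))), 4) = Pow(Add(Rational(-5, 3), Mul(-3, Pow(Pow(Add(6, Mul(-2, -4)), -1), -1))), 4) = Pow(Add(Rational(-5, 3), Mul(-3, Pow(Pow(Add(6, 8), -1), -1))), 4) = Pow(Add(Rational(-5, 3), Mul(-3, Pow(Pow(14, -1), -1))), 4) = Pow(Add(Rational(-5, 3), Mul(-3, Pow(Rational(1, 14), -1))), 4) = Pow(Add(Rational(-5, 3), Mul(-3, 14)), 4) = Pow(Add(Rational(-5, 3), -42), 4) = Pow(Rational(-131, 3), 4) = Rational(294499921, 81)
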